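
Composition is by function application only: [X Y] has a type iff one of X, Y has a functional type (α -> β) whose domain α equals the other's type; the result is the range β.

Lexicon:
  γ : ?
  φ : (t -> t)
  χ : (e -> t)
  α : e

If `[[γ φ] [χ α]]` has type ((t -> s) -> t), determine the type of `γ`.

((t -> t) -> (t -> ((t -> s) -> t)))

[[γ φ] [χ α]] is required to be ((t -> s) -> t). [χ α] : t cannot yield ((t -> s) -> t) as functor, so [γ φ] : (t -> ((t -> s) -> t)).
[γ φ] is required to be (t -> ((t -> s) -> t)). φ : (t -> t) cannot yield (t -> ((t -> s) -> t)) as functor, so γ : ((t -> t) -> (t -> ((t -> s) -> t))).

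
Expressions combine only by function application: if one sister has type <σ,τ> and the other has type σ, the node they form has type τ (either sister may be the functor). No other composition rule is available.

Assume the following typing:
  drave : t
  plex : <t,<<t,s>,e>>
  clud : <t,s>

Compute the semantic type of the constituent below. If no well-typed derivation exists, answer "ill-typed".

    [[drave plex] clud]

e

[drave plex] — plex of type <t,<<t,s>,e>> combines with drave of type t: type <<t,s>,e>.
[[drave plex] clud] — [drave plex] of type <<t,s>,e> combines with clud of type <t,s>: type e.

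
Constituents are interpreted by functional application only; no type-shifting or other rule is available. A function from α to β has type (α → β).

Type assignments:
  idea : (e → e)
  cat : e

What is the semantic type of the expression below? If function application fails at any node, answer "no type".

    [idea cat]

[idea cat]: idea is (e → e), cat is e; result e.

e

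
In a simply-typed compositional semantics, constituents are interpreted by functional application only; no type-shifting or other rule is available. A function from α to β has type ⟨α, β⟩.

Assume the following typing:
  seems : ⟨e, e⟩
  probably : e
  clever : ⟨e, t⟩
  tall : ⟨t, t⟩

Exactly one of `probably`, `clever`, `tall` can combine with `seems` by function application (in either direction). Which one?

probably — combines: seems : ⟨e, e⟩ takes probably : e as argument, giving e.
clever : ⟨e, t⟩ — neither side's domain matches the other.
tall : ⟨t, t⟩ — neither side's domain matches the other.

probably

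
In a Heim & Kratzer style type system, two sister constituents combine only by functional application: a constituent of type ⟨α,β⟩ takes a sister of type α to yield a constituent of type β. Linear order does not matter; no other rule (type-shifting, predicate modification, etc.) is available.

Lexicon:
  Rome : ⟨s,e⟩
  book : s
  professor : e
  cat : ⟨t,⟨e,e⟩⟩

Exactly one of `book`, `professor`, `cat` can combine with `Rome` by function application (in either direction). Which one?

book

book — combines: Rome : ⟨s,e⟩ takes book : s as argument, giving e.
professor : e — no; Rome wants s, and professor wants nothing (atomic).
cat : ⟨t,⟨e,e⟩⟩ — no; Rome wants s, and cat wants t.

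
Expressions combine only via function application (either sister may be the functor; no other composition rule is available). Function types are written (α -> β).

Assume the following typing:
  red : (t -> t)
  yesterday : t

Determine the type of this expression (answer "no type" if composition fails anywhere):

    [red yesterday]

t

[red yesterday] — red of type (t -> t) combines with yesterday of type t: type t.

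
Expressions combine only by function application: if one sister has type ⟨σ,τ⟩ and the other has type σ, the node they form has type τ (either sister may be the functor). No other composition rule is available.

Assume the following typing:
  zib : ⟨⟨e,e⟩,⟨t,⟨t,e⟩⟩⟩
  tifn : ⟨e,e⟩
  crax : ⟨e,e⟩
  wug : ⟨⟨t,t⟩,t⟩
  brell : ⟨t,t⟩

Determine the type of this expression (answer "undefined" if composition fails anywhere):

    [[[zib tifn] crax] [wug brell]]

undefined

[zib tifn]: ⟨⟨e,e⟩,⟨t,⟨t,e⟩⟩⟩ applied to ⟨e,e⟩ yields ⟨t,⟨t,e⟩⟩.
[[zib tifn] crax]: ⟨t,⟨t,e⟩⟩ and ⟨e,e⟩ cannot combine by function application — type clash.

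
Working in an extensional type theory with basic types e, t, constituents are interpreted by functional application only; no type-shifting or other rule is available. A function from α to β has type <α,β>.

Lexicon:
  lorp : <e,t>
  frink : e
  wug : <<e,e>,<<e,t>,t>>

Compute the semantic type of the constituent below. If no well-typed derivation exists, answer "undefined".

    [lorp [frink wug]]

At [frink wug]: neither e nor <<e,e>,<<e,t>,t>> can take the other as argument; the node is ill-typed.

undefined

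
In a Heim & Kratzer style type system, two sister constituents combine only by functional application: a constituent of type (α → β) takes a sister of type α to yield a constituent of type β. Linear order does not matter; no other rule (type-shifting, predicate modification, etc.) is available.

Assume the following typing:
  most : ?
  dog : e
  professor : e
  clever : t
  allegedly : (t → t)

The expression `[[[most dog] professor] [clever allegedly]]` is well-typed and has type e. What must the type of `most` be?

(e → (e → (t → e)))

At [[[most dog] professor] [clever allegedly]] (required: e): [clever allegedly] is t, which is not a function with range e; hence [[most dog] professor] is the functor — type (t → e).
At [[most dog] professor] (required: (t → e)): professor is e, which is not a function with range (t → e); hence [most dog] is the functor — type (e → (t → e)).
At [most dog] (required: (e → (t → e))): dog is e, which is not a function with range (e → (t → e)); hence most is the functor — type (e → (e → (t → e))).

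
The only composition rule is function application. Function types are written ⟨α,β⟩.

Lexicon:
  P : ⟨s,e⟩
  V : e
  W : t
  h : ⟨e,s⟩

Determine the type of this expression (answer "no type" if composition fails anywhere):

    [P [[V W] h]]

At [V W]: neither e nor t can take the other as argument; the node is ill-typed.

no type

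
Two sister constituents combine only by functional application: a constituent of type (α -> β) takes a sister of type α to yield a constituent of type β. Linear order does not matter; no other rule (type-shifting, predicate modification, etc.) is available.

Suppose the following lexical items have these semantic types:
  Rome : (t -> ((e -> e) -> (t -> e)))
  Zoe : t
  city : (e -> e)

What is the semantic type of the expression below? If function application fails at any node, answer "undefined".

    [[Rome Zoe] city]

(t -> e)

[Rome Zoe]: (t -> ((e -> e) -> (t -> e))) applied to t yields ((e -> e) -> (t -> e)).
[[Rome Zoe] city]: ((e -> e) -> (t -> e)) applied to (e -> e) yields (t -> e).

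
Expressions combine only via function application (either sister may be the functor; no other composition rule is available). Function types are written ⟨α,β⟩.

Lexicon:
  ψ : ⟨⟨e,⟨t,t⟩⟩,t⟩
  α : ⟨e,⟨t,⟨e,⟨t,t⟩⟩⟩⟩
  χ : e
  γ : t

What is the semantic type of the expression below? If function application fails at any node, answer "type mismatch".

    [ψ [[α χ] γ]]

t

[α χ]: functor α : ⟨e,⟨t,⟨e,⟨t,t⟩⟩⟩⟩, argument χ : e; result ⟨t,⟨e,⟨t,t⟩⟩⟩.
[[α χ] γ]: functor [α χ] : ⟨t,⟨e,⟨t,t⟩⟩⟩, argument γ : t; result ⟨e,⟨t,t⟩⟩.
[ψ [[α χ] γ]]: functor ψ : ⟨⟨e,⟨t,t⟩⟩,t⟩, argument [[α χ] γ] : ⟨e,⟨t,t⟩⟩; result t.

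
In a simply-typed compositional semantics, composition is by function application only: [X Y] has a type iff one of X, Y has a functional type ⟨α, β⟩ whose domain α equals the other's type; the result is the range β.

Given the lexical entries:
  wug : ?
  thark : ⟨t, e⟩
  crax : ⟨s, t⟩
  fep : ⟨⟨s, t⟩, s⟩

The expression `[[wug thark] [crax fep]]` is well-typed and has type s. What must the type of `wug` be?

[[wug thark] [crax fep]] is required to be s. [crax fep] : s cannot yield s as functor, so [wug thark] : ⟨s, s⟩.
[wug thark] is required to be ⟨s, s⟩. thark : ⟨t, e⟩ cannot yield ⟨s, s⟩ as functor, so wug : ⟨⟨t, e⟩, ⟨s, s⟩⟩.

⟨⟨t, e⟩, ⟨s, s⟩⟩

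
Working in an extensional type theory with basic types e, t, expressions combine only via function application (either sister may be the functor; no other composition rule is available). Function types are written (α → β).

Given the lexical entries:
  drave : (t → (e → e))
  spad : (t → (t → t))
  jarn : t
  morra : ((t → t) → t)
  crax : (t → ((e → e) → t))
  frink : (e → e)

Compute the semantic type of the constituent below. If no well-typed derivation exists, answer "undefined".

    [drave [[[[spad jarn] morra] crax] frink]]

[spad jarn]: functor spad : (t → (t → t)), argument jarn : t; result (t → t).
[[spad jarn] morra]: functor morra : ((t → t) → t), argument [spad jarn] : (t → t); result t.
[[[spad jarn] morra] crax]: functor crax : (t → ((e → e) → t)), argument [[spad jarn] morra] : t; result ((e → e) → t).
[[[[spad jarn] morra] crax] frink]: functor [[[spad jarn] morra] crax] : ((e → e) → t), argument frink : (e → e); result t.
[drave [[[[spad jarn] morra] crax] frink]]: functor drave : (t → (e → e)), argument [[[[spad jarn] morra] crax] frink] : t; result (e → e).

(e → e)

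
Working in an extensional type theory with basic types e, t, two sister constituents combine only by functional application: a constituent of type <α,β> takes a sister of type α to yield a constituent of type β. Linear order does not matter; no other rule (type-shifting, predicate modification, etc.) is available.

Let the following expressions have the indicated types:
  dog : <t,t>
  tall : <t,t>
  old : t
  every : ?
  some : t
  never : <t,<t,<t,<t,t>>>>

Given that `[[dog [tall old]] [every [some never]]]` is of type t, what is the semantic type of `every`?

[[dog [tall old]] [every [some never]]] is required to be t. [dog [tall old]] : t cannot yield t as functor, so [every [some never]] : <t,t>.
[every [some never]] is required to be <t,t>. [some never] : <t,<t,<t,t>>> cannot yield <t,t> as functor, so every : <<t,<t,<t,t>>>,<t,t>>.

<<t,<t,<t,t>>>,<t,t>>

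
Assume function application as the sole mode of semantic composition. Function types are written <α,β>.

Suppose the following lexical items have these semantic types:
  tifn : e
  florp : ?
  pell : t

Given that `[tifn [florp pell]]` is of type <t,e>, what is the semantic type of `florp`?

At [tifn [florp pell]] (required: <t,e>): tifn is e, which is not a function with range <t,e>; hence [florp pell] is the functor — type <e,<t,e>>.
At [florp pell] (required: <e,<t,e>>): pell is t, which is not a function with range <e,<t,e>>; hence florp is the functor — type <t,<e,<t,e>>>.

<t,<e,<t,e>>>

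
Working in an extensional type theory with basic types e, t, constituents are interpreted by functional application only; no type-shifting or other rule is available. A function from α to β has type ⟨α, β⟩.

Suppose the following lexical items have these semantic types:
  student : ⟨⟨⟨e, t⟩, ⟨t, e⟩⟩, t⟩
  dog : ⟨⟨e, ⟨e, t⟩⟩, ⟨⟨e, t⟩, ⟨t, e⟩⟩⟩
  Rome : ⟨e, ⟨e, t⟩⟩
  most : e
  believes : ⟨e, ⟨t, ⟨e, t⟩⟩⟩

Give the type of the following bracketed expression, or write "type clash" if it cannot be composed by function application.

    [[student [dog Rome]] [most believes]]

⟨e, t⟩

[dog Rome]: ⟨⟨e, ⟨e, t⟩⟩, ⟨⟨e, t⟩, ⟨t, e⟩⟩⟩ applied to ⟨e, ⟨e, t⟩⟩ yields ⟨⟨e, t⟩, ⟨t, e⟩⟩.
[student [dog Rome]]: ⟨⟨⟨e, t⟩, ⟨t, e⟩⟩, t⟩ applied to ⟨⟨e, t⟩, ⟨t, e⟩⟩ yields t.
[most believes]: ⟨e, ⟨t, ⟨e, t⟩⟩⟩ applied to e yields ⟨t, ⟨e, t⟩⟩.
[[student [dog Rome]] [most believes]]: ⟨t, ⟨e, t⟩⟩ applied to t yields ⟨e, t⟩.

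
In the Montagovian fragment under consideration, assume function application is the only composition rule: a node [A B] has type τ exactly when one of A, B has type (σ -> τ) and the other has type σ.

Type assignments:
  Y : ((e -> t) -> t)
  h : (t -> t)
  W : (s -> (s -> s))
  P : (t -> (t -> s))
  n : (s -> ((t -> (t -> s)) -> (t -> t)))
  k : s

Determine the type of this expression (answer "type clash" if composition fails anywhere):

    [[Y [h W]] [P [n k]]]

At [h W]: neither (t -> t) nor (s -> (s -> s)) can take the other as argument; the node is ill-typed.

type clash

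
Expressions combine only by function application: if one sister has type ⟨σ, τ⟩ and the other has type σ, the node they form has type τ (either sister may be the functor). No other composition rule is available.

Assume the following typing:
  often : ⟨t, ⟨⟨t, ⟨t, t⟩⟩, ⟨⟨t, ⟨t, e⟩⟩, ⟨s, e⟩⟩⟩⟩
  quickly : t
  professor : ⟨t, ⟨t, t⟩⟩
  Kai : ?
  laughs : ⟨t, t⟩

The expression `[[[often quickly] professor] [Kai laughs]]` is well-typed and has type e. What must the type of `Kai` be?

⟨⟨t, t⟩, ⟨⟨⟨t, ⟨t, e⟩⟩, ⟨s, e⟩⟩, e⟩⟩

[[[often quickly] professor] [Kai laughs]] must have type e. The sister [[often quickly] professor] has type ⟨⟨t, ⟨t, e⟩⟩, ⟨s, e⟩⟩; that is not a function onto e, so [Kai laughs] must be the functor, of type ⟨⟨⟨t, ⟨t, e⟩⟩, ⟨s, e⟩⟩, e⟩.
[Kai laughs] must have type ⟨⟨⟨t, ⟨t, e⟩⟩, ⟨s, e⟩⟩, e⟩. The sister laughs has type ⟨t, t⟩; that is not a function onto ⟨⟨⟨t, ⟨t, e⟩⟩, ⟨s, e⟩⟩, e⟩, so Kai must be the functor, of type ⟨⟨t, t⟩, ⟨⟨⟨t, ⟨t, e⟩⟩, ⟨s, e⟩⟩, e⟩⟩.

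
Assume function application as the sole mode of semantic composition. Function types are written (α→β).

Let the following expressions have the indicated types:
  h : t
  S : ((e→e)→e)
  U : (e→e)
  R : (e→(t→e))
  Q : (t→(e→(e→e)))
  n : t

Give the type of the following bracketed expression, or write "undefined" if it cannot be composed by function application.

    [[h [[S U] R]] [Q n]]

(e→e)

At [S U], S : ((e→e)→e) takes U : (e→e), giving e.
At [[S U] R], R : (e→(t→e)) takes [S U] : e, giving (t→e).
At [h [[S U] R]], [[S U] R] : (t→e) takes h : t, giving e.
At [Q n], Q : (t→(e→(e→e))) takes n : t, giving (e→(e→e)).
At [[h [[S U] R]] [Q n]], [Q n] : (e→(e→e)) takes [h [[S U] R]] : e, giving (e→e).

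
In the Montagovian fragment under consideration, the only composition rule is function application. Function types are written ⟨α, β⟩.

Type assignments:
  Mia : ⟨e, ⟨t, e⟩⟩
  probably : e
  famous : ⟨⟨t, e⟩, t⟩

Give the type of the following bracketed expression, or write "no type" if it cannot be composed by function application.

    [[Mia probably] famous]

[Mia probably]: functor Mia : ⟨e, ⟨t, e⟩⟩, argument probably : e; result ⟨t, e⟩.
[[Mia probably] famous]: functor famous : ⟨⟨t, e⟩, t⟩, argument [Mia probably] : ⟨t, e⟩; result t.

t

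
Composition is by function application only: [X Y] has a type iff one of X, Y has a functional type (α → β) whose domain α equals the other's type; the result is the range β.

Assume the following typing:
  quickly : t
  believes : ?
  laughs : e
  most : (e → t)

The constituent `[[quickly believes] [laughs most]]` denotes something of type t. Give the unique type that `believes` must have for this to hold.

(t → (t → t))

[[quickly believes] [laughs most]] must have type t. The sister [laughs most] has type t; that is not a function onto t, so [quickly believes] must be the functor, of type (t → t).
[quickly believes] must have type (t → t). The sister quickly has type t; that is not a function onto (t → t), so believes must be the functor, of type (t → (t → t)).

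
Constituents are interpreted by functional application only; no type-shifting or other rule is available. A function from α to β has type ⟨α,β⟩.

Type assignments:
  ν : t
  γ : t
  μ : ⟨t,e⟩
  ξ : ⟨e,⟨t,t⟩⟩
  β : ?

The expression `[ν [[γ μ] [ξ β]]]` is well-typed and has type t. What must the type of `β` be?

⟨⟨e,⟨t,t⟩⟩,⟨e,⟨t,t⟩⟩⟩

At [ν [[γ μ] [ξ β]]] (required: t): ν is t, which is not a function with range t; hence [[γ μ] [ξ β]] is the functor — type ⟨t,t⟩.
At [[γ μ] [ξ β]] (required: ⟨t,t⟩): [γ μ] is e, which is not a function with range ⟨t,t⟩; hence [ξ β] is the functor — type ⟨e,⟨t,t⟩⟩.
At [ξ β] (required: ⟨e,⟨t,t⟩⟩): ξ is ⟨e,⟨t,t⟩⟩, which is not a function with range ⟨e,⟨t,t⟩⟩; hence β is the functor — type ⟨⟨e,⟨t,t⟩⟩,⟨e,⟨t,t⟩⟩⟩.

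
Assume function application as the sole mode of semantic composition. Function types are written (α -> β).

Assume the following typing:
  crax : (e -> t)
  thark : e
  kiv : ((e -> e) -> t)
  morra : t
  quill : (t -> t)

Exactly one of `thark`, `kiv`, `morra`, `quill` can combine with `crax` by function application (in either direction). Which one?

thark — combines: crax : (e -> t) takes thark : e as argument, giving t.
kiv : ((e -> e) -> t) — crax needs e; kiv needs (e -> e); neither fits.
morra : t — crax needs e; morra needs nothing (atomic); neither fits.
quill : (t -> t) — crax needs e; quill needs t; neither fits.

thark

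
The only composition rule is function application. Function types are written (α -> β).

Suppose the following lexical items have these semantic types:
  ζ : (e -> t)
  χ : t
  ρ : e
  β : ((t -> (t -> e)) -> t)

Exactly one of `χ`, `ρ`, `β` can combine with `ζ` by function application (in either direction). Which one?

ρ

χ : t — ζ needs e; χ needs nothing (atomic); neither fits.
ρ — combines: ζ : (e -> t) takes ρ : e as argument, giving t.
β : ((t -> (t -> e)) -> t) — ζ needs e; β needs (t -> (t -> e)); neither fits.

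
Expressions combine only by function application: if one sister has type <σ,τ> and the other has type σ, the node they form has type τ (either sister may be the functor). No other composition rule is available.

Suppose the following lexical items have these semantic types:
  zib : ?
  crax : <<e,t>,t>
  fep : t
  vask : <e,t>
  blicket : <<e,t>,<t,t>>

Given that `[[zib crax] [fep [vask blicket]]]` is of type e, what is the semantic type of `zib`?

[[zib crax] [fep [vask blicket]]] must have type e. The sister [fep [vask blicket]] has type t; that is not a function onto e, so [zib crax] must be the functor, of type <t,e>.
[zib crax] must have type <t,e>. The sister crax has type <<e,t>,t>; that is not a function onto <t,e>, so zib must be the functor, of type <<<e,t>,t>,<t,e>>.

<<<e,t>,t>,<t,e>>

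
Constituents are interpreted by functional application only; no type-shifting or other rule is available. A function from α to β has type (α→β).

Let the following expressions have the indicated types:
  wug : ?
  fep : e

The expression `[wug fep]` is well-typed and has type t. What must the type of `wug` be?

(e→t)

[wug fep] is required to be t. fep : e cannot yield t as functor, so wug : (e→t).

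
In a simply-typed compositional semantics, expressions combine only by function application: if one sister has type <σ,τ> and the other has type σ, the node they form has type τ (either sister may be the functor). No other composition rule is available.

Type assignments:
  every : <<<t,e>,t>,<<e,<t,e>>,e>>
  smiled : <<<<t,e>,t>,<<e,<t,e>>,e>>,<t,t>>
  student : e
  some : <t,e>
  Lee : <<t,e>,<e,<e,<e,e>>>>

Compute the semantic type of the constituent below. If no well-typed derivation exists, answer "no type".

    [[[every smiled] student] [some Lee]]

[every smiled] — smiled of type <<<<t,e>,t>,<<e,<t,e>>,e>>,<t,t>> combines with every of type <<<t,e>,t>,<<e,<t,e>>,e>>: type <t,t>.
At [[every smiled] student]: neither <t,t> nor e can take the other as argument; the node is ill-typed.

no type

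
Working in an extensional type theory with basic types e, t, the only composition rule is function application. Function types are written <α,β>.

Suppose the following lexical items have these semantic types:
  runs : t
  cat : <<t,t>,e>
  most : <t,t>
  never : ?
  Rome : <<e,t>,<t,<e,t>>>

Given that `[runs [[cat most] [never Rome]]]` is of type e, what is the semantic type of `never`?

[runs [[cat most] [never Rome]]] is required to be e. runs : t cannot yield e as functor, so [[cat most] [never Rome]] : <t,e>.
[[cat most] [never Rome]] is required to be <t,e>. [cat most] : e cannot yield <t,e> as functor, so [never Rome] : <e,<t,e>>.
[never Rome] is required to be <e,<t,e>>. Rome : <<e,t>,<t,<e,t>>> cannot yield <e,<t,e>> as functor, so never : <<<e,t>,<t,<e,t>>>,<e,<t,e>>>.

<<<e,t>,<t,<e,t>>>,<e,<t,e>>>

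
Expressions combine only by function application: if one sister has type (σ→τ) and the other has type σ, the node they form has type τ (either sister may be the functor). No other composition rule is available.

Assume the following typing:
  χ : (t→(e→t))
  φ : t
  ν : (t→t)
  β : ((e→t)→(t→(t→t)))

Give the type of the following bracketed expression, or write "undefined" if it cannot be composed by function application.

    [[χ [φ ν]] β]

[φ ν] — ν of type (t→t) combines with φ of type t: type t.
[χ [φ ν]] — χ of type (t→(e→t)) combines with [φ ν] of type t: type (e→t).
[[χ [φ ν]] β] — β of type ((e→t)→(t→(t→t))) combines with [χ [φ ν]] of type (e→t): type (t→(t→t)).

(t→(t→t))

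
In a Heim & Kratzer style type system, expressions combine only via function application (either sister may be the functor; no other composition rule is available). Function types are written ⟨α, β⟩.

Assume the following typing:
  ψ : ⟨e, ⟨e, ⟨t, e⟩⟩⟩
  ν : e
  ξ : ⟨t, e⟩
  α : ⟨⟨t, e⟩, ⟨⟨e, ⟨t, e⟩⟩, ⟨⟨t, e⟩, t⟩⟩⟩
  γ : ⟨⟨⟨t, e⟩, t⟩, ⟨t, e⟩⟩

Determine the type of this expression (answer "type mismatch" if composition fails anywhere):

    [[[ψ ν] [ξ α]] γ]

[ψ ν]: ψ is ⟨e, ⟨e, ⟨t, e⟩⟩⟩, ν is e; result ⟨e, ⟨t, e⟩⟩.
[ξ α]: α is ⟨⟨t, e⟩, ⟨⟨e, ⟨t, e⟩⟩, ⟨⟨t, e⟩, t⟩⟩⟩, ξ is ⟨t, e⟩; result ⟨⟨e, ⟨t, e⟩⟩, ⟨⟨t, e⟩, t⟩⟩.
[[ψ ν] [ξ α]]: [ξ α] is ⟨⟨e, ⟨t, e⟩⟩, ⟨⟨t, e⟩, t⟩⟩, [ψ ν] is ⟨e, ⟨t, e⟩⟩; result ⟨⟨t, e⟩, t⟩.
[[[ψ ν] [ξ α]] γ]: γ is ⟨⟨⟨t, e⟩, t⟩, ⟨t, e⟩⟩, [[ψ ν] [ξ α]] is ⟨⟨t, e⟩, t⟩; result ⟨t, e⟩.

⟨t, e⟩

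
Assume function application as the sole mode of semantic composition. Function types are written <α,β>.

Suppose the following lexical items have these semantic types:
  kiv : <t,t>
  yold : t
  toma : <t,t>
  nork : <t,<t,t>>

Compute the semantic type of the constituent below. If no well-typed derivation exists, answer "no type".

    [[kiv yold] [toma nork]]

no type

[kiv yold]: <t,t> applied to t yields t.
[toma nork]: <t,t> with <t,<t,t>> — neither is a function whose domain matches the other; composition fails here.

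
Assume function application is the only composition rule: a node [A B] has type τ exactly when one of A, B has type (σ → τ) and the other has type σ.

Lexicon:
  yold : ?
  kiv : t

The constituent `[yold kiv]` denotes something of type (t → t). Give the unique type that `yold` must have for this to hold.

(t → (t → t))

For [yold kiv] to have type (t → t) with kiv of type t, yold must be the function: yold : (t → (t → t)).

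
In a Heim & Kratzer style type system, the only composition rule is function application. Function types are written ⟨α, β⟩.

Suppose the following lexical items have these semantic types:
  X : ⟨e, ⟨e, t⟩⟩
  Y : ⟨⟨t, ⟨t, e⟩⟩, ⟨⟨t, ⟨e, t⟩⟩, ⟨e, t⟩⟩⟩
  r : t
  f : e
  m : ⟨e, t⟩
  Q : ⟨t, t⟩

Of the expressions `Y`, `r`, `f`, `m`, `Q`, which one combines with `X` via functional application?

f

Y : ⟨⟨t, ⟨t, e⟩⟩, ⟨⟨t, ⟨e, t⟩⟩, ⟨e, t⟩⟩⟩ — neither side's domain matches the other.
r : t — neither side's domain matches the other.
f — combines: X : ⟨e, ⟨e, t⟩⟩ takes f : e as argument, giving ⟨e, t⟩.
m : ⟨e, t⟩ — neither side's domain matches the other.
Q : ⟨t, t⟩ — neither side's domain matches the other.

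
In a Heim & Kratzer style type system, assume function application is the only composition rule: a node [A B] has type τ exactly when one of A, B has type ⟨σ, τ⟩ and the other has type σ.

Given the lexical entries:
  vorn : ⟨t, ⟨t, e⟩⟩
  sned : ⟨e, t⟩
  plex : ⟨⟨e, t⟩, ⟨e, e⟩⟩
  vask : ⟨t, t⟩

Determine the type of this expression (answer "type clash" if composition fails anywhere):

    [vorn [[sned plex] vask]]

type clash

[sned plex]: plex is ⟨⟨e, t⟩, ⟨e, e⟩⟩, sned is ⟨e, t⟩; result ⟨e, e⟩.
[[sned plex] vask]: ⟨e, e⟩ with ⟨t, t⟩ — neither is a function whose domain matches the other; composition fails here.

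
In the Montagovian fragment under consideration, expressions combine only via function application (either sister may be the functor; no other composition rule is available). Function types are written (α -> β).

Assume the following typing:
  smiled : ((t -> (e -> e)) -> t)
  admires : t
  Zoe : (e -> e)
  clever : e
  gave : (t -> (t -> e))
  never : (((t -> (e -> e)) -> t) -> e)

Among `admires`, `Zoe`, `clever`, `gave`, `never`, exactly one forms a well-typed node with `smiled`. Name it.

admires : t — does not combine with smiled.
Zoe : (e -> e) — does not combine with smiled.
clever : e — does not combine with smiled.
gave : (t -> (t -> e)) — does not combine with smiled.
never — combines: never : (((t -> (e -> e)) -> t) -> e) takes smiled : ((t -> (e -> e)) -> t) as argument, giving e.

never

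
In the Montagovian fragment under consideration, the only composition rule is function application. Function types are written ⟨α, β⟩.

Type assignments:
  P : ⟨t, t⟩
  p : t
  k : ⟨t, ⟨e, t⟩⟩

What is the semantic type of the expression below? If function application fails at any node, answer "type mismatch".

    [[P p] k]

⟨e, t⟩

[P p]: ⟨t, t⟩ applied to t yields t.
[[P p] k]: ⟨t, ⟨e, t⟩⟩ applied to t yields ⟨e, t⟩.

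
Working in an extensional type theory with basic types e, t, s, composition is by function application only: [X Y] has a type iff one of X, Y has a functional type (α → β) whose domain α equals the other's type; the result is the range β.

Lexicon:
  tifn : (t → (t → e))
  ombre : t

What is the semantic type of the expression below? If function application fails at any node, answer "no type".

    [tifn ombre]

[tifn ombre]: functor tifn : (t → (t → e)), argument ombre : t; result (t → e).

(t → e)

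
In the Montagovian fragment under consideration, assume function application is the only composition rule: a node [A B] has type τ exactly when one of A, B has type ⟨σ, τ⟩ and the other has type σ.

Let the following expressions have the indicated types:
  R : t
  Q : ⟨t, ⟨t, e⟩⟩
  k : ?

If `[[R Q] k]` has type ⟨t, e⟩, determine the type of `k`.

[[R Q] k] must have type ⟨t, e⟩. The sister [R Q] has type ⟨t, e⟩; that is not a function onto ⟨t, e⟩, so k must be the functor, of type ⟨⟨t, e⟩, ⟨t, e⟩⟩.

⟨⟨t, e⟩, ⟨t, e⟩⟩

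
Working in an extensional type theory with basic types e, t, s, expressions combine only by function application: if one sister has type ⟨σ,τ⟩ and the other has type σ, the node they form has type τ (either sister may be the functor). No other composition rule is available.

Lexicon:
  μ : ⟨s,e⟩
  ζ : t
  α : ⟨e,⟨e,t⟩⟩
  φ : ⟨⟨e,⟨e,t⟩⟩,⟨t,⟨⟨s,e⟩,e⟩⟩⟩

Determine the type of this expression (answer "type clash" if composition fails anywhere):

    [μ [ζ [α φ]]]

e

[α φ]: φ is ⟨⟨e,⟨e,t⟩⟩,⟨t,⟨⟨s,e⟩,e⟩⟩⟩, α is ⟨e,⟨e,t⟩⟩; result ⟨t,⟨⟨s,e⟩,e⟩⟩.
[ζ [α φ]]: [α φ] is ⟨t,⟨⟨s,e⟩,e⟩⟩, ζ is t; result ⟨⟨s,e⟩,e⟩.
[μ [ζ [α φ]]]: [ζ [α φ]] is ⟨⟨s,e⟩,e⟩, μ is ⟨s,e⟩; result e.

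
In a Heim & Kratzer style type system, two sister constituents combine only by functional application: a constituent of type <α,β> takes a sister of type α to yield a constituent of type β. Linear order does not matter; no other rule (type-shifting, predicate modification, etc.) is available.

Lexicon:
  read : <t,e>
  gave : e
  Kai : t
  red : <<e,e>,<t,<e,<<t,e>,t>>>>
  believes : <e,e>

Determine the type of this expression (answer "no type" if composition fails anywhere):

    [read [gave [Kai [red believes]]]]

t

[red believes]: red is <<e,e>,<t,<e,<<t,e>,t>>>>, believes is <e,e>; result <t,<e,<<t,e>,t>>>.
[Kai [red believes]]: [red believes] is <t,<e,<<t,e>,t>>>, Kai is t; result <e,<<t,e>,t>>.
[gave [Kai [red believes]]]: [Kai [red believes]] is <e,<<t,e>,t>>, gave is e; result <<t,e>,t>.
[read [gave [Kai [red believes]]]]: [gave [Kai [red believes]]] is <<t,e>,t>, read is <t,e>; result t.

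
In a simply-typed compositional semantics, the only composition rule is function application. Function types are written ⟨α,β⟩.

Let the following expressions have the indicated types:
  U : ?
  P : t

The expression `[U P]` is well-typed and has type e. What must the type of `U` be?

⟨t,e⟩

[U P] must have type e. The sister P has type t; that is not a function onto e, so U must be the functor, of type ⟨t,e⟩.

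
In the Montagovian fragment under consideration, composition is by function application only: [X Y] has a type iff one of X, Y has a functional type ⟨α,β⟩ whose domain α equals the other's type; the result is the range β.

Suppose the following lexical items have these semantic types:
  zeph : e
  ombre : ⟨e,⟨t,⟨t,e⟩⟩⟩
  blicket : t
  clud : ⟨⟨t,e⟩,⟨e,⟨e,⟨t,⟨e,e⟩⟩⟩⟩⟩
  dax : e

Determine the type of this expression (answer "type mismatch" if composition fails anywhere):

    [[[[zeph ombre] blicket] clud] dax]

[zeph ombre] — ombre of type ⟨e,⟨t,⟨t,e⟩⟩⟩ combines with zeph of type e: type ⟨t,⟨t,e⟩⟩.
[[zeph ombre] blicket] — [zeph ombre] of type ⟨t,⟨t,e⟩⟩ combines with blicket of type t: type ⟨t,e⟩.
[[[zeph ombre] blicket] clud] — clud of type ⟨⟨t,e⟩,⟨e,⟨e,⟨t,⟨e,e⟩⟩⟩⟩⟩ combines with [[zeph ombre] blicket] of type ⟨t,e⟩: type ⟨e,⟨e,⟨t,⟨e,e⟩⟩⟩⟩.
[[[[zeph ombre] blicket] clud] dax] — [[[zeph ombre] blicket] clud] of type ⟨e,⟨e,⟨t,⟨e,e⟩⟩⟩⟩ combines with dax of type e: type ⟨e,⟨t,⟨e,e⟩⟩⟩.

⟨e,⟨t,⟨e,e⟩⟩⟩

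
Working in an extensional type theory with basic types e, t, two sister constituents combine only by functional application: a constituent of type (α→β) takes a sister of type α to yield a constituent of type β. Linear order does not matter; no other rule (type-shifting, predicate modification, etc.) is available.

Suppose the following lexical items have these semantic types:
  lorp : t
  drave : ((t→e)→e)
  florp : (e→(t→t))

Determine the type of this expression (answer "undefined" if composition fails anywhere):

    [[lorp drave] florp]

[lorp drave]: t and ((t→e)→e) cannot combine by function application — type clash.

undefined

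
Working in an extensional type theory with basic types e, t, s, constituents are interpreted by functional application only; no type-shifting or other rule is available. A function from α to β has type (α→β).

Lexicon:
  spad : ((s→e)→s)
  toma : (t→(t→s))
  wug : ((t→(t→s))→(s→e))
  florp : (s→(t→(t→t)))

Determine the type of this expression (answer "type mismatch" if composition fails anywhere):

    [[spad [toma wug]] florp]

[toma wug] — wug of type ((t→(t→s))→(s→e)) combines with toma of type (t→(t→s)): type (s→e).
[spad [toma wug]] — spad of type ((s→e)→s) combines with [toma wug] of type (s→e): type s.
[[spad [toma wug]] florp] — florp of type (s→(t→(t→t))) combines with [spad [toma wug]] of type s: type (t→(t→t)).

(t→(t→t))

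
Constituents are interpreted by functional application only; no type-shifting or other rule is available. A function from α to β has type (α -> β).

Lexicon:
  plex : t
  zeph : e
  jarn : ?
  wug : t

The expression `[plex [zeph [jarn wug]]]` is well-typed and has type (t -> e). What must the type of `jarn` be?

(t -> (e -> (t -> (t -> e))))

At [plex [zeph [jarn wug]]] (required: (t -> e)): plex is t, which is not a function with range (t -> e); hence [zeph [jarn wug]] is the functor — type (t -> (t -> e)).
At [zeph [jarn wug]] (required: (t -> (t -> e))): zeph is e, which is not a function with range (t -> (t -> e)); hence [jarn wug] is the functor — type (e -> (t -> (t -> e))).
At [jarn wug] (required: (e -> (t -> (t -> e)))): wug is t, which is not a function with range (e -> (t -> (t -> e))); hence jarn is the functor — type (t -> (e -> (t -> (t -> e)))).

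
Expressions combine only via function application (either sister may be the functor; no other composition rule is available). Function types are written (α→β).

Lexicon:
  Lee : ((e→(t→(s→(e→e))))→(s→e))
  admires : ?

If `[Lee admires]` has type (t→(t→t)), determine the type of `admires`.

At [Lee admires] (required: (t→(t→t))): Lee is ((e→(t→(s→(e→e))))→(s→e)), which is not a function with range (t→(t→t)); hence admires is the functor — type (((e→(t→(s→(e→e))))→(s→e))→(t→(t→t))).

(((e→(t→(s→(e→e))))→(s→e))→(t→(t→t)))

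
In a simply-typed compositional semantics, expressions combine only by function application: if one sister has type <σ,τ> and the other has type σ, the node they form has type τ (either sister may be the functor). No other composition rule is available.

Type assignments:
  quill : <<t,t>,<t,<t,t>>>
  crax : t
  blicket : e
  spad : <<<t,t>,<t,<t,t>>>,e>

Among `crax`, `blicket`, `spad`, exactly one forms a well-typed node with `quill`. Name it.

crax : t — does not combine with quill.
blicket : e — does not combine with quill.
spad — combines: spad : <<<t,t>,<t,<t,t>>>,e> takes quill : <<t,t>,<t,<t,t>>> as argument, giving e.

spad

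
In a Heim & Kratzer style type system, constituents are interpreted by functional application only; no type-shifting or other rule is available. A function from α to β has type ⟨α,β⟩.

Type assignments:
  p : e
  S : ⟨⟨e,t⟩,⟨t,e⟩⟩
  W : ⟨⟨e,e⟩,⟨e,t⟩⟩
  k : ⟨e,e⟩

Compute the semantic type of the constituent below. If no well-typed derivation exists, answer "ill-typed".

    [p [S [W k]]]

[W k]: W is ⟨⟨e,e⟩,⟨e,t⟩⟩, k is ⟨e,e⟩; result ⟨e,t⟩.
[S [W k]]: S is ⟨⟨e,t⟩,⟨t,e⟩⟩, [W k] is ⟨e,t⟩; result ⟨t,e⟩.
[p [S [W k]]]: e with ⟨t,e⟩ — neither is a function whose domain matches the other; composition fails here.

ill-typed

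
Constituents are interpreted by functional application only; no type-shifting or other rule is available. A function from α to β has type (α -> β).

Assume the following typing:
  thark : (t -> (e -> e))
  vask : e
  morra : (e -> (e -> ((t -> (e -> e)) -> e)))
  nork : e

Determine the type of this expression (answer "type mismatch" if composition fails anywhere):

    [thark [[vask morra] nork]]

e

At [vask morra], morra : (e -> (e -> ((t -> (e -> e)) -> e))) takes vask : e, giving (e -> ((t -> (e -> e)) -> e)).
At [[vask morra] nork], [vask morra] : (e -> ((t -> (e -> e)) -> e)) takes nork : e, giving ((t -> (e -> e)) -> e).
At [thark [[vask morra] nork]], [[vask morra] nork] : ((t -> (e -> e)) -> e) takes thark : (t -> (e -> e)), giving e.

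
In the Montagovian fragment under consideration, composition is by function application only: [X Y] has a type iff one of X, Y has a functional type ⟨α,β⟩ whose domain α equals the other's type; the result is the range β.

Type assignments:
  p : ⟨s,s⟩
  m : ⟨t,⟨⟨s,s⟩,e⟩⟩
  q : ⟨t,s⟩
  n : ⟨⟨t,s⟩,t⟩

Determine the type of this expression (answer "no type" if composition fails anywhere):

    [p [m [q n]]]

[q n]: ⟨⟨t,s⟩,t⟩ applied to ⟨t,s⟩ yields t.
[m [q n]]: ⟨t,⟨⟨s,s⟩,e⟩⟩ applied to t yields ⟨⟨s,s⟩,e⟩.
[p [m [q n]]]: ⟨⟨s,s⟩,e⟩ applied to ⟨s,s⟩ yields e.

e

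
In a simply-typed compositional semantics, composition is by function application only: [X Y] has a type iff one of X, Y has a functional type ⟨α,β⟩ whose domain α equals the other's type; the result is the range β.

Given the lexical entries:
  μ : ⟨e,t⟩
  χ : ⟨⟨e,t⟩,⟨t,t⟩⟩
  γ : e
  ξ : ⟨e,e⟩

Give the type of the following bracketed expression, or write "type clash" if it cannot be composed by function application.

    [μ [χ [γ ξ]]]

type clash

[γ ξ]: ⟨e,e⟩ applied to e yields e.
[χ [γ ξ]]: ⟨⟨e,t⟩,⟨t,t⟩⟩ and e cannot combine by function application — type clash.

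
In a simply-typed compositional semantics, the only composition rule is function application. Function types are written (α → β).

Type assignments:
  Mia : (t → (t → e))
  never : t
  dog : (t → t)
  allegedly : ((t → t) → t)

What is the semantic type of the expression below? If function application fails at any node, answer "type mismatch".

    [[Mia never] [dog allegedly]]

e

[Mia never]: functor Mia : (t → (t → e)), argument never : t; result (t → e).
[dog allegedly]: functor allegedly : ((t → t) → t), argument dog : (t → t); result t.
[[Mia never] [dog allegedly]]: functor [Mia never] : (t → e), argument [dog allegedly] : t; result e.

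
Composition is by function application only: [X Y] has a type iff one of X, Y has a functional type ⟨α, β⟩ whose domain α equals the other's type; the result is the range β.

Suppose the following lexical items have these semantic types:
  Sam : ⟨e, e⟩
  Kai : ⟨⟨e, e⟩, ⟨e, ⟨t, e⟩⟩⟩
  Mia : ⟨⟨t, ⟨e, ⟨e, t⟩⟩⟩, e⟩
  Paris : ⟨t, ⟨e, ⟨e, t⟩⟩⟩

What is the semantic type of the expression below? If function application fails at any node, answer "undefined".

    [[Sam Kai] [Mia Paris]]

⟨t, e⟩

At [Sam Kai], Kai : ⟨⟨e, e⟩, ⟨e, ⟨t, e⟩⟩⟩ takes Sam : ⟨e, e⟩, giving ⟨e, ⟨t, e⟩⟩.
At [Mia Paris], Mia : ⟨⟨t, ⟨e, ⟨e, t⟩⟩⟩, e⟩ takes Paris : ⟨t, ⟨e, ⟨e, t⟩⟩⟩, giving e.
At [[Sam Kai] [Mia Paris]], [Sam Kai] : ⟨e, ⟨t, e⟩⟩ takes [Mia Paris] : e, giving ⟨t, e⟩.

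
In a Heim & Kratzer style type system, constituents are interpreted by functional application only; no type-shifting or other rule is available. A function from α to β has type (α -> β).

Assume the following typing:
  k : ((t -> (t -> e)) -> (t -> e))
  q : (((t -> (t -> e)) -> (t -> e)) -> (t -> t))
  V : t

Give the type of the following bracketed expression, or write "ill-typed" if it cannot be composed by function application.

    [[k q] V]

At [k q], q : (((t -> (t -> e)) -> (t -> e)) -> (t -> t)) takes k : ((t -> (t -> e)) -> (t -> e)), giving (t -> t).
At [[k q] V], [k q] : (t -> t) takes V : t, giving t.

t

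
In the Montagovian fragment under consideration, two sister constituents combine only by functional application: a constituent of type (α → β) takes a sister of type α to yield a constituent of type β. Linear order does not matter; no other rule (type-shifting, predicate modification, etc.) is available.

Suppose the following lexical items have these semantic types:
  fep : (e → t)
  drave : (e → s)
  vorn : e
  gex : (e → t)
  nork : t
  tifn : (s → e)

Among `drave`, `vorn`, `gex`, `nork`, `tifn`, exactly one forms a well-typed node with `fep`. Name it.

drave : (e → s) — neither side's domain matches the other.
vorn — combines: fep : (e → t) takes vorn : e as argument, giving t.
gex : (e → t) — neither side's domain matches the other.
nork : t — neither side's domain matches the other.
tifn : (s → e) — neither side's domain matches the other.

vorn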